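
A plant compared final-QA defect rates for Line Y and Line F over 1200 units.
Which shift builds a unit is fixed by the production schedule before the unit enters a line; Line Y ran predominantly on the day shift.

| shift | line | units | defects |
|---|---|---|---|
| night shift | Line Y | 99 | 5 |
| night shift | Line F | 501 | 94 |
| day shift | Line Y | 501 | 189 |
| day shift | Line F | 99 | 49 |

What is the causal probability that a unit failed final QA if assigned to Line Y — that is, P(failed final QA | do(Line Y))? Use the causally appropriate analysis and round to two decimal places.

0.21

Here shift is a common cause — it drives both which line a case falls under and the outcome. The crude comparison mixes populations; the stratum-specific rates are the causally relevant ones.
Standardising Line Y to the population shift mix: 0.500·5/99 + 0.500·189/501 = 0.214.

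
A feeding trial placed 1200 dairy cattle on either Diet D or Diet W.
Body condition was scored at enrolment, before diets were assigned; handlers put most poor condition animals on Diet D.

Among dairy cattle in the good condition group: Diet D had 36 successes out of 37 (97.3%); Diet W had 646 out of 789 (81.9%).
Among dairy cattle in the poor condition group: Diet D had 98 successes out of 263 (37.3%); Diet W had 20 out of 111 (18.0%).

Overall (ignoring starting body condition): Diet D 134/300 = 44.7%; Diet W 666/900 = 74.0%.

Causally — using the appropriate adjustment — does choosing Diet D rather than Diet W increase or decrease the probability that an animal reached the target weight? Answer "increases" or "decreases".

Since starting body condition is a pre-existing factor (not a product of the diet) and it affects the outcome on its own, it is a confounder. The stratified rates, not the pooled rate, identify the causal effect.
Within each level — good condition: 97.3% vs 81.9%; poor condition: 37.3% vs 18.0% — Diet D is higher every time.

increases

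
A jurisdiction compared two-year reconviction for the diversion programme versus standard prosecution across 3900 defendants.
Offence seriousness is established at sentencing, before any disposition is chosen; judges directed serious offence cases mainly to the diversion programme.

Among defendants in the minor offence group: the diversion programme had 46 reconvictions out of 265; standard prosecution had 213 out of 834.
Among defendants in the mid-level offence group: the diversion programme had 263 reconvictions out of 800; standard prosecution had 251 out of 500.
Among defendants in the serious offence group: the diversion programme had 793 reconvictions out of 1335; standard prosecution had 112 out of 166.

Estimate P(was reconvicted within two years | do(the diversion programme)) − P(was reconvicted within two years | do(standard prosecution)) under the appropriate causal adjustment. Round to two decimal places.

Here offence seriousness is a common cause — it drives both which disposition a case falls under and the outcome. The crude comparison mixes populations; the stratum-specific rates are the causally relevant ones.
Adjusting over the population distribution of offence seriousness: 0.282·(0.174−0.255) + 0.333·(0.329−0.502) + 0.385·(0.594−0.675) = -0.112.

-0.11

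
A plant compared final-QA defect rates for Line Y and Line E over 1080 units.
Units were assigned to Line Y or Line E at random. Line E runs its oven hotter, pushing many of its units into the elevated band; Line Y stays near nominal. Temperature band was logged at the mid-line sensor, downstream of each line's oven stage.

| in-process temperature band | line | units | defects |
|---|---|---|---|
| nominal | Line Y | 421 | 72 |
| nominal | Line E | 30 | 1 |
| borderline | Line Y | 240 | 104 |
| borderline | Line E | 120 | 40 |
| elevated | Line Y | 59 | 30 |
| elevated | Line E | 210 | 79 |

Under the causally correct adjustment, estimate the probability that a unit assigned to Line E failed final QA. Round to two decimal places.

0.33

The stratified and pooled comparisons disagree (Line E wins within each in-process temperature band; Line Y wins overall), so the answer turns on the causal role of in-process temperature band.
Because the line influences in-process temperature band, in-process temperature band is a post-treatment mediator, not a confounder. Stratifying on it would bias the estimate; the causal effect is the crude pooled difference.
So P(outcome | do(Line E)) is just the pooled rate for Line E: 120/360 = 0.333.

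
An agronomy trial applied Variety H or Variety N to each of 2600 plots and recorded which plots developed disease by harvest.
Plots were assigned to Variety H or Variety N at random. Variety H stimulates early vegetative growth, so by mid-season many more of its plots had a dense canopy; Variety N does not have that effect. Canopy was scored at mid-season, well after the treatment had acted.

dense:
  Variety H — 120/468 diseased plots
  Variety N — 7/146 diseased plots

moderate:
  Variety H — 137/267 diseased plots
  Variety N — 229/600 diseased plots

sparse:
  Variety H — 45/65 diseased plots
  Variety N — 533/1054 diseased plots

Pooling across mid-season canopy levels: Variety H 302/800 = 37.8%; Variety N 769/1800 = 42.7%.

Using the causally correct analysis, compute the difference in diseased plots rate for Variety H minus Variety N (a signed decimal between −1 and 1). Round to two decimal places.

The stratified and pooled comparisons disagree (Variety N wins within each mid-season canopy; Variety H wins overall), so the answer turns on the causal role of mid-season canopy.
Because the variety influences mid-season canopy, mid-season canopy is a post-treatment mediator, not a confounder. Stratifying on it would bias the estimate; the causal effect is the crude pooled difference.
The causal difference is the pooled difference: 0.378 − 0.427 = -0.050.

-0.05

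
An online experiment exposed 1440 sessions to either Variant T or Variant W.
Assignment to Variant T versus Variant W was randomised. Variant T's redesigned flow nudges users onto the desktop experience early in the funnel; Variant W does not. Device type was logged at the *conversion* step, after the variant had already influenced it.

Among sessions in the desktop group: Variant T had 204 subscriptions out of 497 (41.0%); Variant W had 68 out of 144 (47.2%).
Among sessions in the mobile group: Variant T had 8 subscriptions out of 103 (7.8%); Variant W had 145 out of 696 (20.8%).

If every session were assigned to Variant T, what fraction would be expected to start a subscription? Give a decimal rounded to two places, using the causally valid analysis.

Within every device type level Variant W has the higher rate, yet pooled Variant T does — Simpson's reversal.
Device type here is a post-treatment variable shaped by the variant; conditioning on it would introduce bias rather than remove it. The overall comparison is the causal one.
So P(outcome | do(Variant T)) is just the pooled rate for Variant T: 212/600 = 0.353.

0.35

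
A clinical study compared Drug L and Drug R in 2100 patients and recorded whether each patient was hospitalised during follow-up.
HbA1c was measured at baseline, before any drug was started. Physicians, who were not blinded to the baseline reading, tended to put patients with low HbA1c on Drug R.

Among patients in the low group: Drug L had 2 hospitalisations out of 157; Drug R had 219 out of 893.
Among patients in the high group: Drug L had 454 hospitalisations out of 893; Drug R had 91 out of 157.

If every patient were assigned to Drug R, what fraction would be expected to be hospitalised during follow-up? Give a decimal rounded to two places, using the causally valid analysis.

Here HbA1c is a common cause — it drives both which drug a case falls under and the outcome. The crude comparison mixes populations; the stratum-specific rates are the causally relevant ones.
Standardising Drug R to the population HbA1c mix: 0.500·219/893 + 0.500·91/157 = 0.412.

0.41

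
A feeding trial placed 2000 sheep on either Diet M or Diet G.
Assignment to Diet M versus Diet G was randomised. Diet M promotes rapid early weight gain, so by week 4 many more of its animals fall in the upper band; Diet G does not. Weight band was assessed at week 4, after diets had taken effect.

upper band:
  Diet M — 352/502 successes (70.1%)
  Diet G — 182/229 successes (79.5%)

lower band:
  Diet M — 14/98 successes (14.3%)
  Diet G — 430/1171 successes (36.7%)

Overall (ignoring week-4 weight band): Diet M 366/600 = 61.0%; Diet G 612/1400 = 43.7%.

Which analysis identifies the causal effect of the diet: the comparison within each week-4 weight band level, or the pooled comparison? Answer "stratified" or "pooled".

Because the diet influences week-4 weight band, week-4 weight band is a post-treatment mediator, not a confounder. Stratifying on it would bias the estimate; the causal effect is the crude pooled difference.
Pooled: Diet M 61.0% vs Diet G 43.7%; Diet M is higher overall.

pooled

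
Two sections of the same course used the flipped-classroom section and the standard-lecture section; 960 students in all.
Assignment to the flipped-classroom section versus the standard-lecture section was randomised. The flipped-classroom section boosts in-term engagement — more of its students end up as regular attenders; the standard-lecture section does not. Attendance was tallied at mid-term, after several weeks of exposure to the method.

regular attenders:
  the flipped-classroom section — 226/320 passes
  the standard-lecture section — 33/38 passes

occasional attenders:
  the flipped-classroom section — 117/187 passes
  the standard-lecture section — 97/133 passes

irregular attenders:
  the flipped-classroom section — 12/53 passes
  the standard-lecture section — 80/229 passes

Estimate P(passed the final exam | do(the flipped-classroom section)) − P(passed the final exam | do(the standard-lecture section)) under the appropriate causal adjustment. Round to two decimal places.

+0.11

Stratifying would compare teaching methods among students the teaching methods themselves sorted into mid-term attendance groups — a form of selection on an intermediate. The unconditioned pooled rates give the total causal effect.
The causal difference is the pooled difference: 0.634 − 0.525 = +0.109.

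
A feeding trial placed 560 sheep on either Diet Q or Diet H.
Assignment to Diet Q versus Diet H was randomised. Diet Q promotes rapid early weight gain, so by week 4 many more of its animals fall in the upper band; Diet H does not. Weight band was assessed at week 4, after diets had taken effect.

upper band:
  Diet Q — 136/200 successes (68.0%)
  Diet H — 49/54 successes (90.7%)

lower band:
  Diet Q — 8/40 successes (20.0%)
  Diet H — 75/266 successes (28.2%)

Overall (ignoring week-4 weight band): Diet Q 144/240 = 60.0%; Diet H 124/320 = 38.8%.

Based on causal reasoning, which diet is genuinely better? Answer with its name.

Diet Q

Week-4 weight band here is a post-treatment variable shaped by the diet; conditioning on it would introduce bias rather than remove it. The overall comparison is the causal one.
Pooled: Diet Q 60.0% vs Diet H 38.8%; Diet Q is higher overall.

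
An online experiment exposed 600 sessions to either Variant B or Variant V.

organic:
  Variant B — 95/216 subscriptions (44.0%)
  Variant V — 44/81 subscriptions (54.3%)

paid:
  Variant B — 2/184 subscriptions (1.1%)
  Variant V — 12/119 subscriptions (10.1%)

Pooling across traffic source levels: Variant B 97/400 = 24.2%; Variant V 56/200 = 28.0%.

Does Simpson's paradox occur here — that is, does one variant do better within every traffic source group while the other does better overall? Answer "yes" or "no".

no

Within each traffic source level (organic 44.0% vs 54.3%; paid 1.1% vs 10.1%), Variant V has the higher rate every time. Pooled: 24.2% vs 28.0% — Variant V has the higher rate overall. They agree.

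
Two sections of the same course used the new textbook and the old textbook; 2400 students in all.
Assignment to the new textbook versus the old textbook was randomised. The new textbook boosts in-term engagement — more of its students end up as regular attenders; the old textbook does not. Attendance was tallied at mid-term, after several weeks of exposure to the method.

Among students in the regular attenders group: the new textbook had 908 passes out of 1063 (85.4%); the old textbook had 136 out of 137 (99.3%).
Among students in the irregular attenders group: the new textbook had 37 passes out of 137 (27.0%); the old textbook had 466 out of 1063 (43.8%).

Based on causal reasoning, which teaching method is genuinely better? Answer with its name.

the new textbook

Mid-term attendance lies on the pathway teaching method → mid-term attendance → outcome, so adjusting for it blocks the indirect effect. For the total causal effect of teaching method, use the unadjusted pooled rates.
Pooled: the new textbook 78.8% vs the old textbook 50.2%; the new textbook is higher overall.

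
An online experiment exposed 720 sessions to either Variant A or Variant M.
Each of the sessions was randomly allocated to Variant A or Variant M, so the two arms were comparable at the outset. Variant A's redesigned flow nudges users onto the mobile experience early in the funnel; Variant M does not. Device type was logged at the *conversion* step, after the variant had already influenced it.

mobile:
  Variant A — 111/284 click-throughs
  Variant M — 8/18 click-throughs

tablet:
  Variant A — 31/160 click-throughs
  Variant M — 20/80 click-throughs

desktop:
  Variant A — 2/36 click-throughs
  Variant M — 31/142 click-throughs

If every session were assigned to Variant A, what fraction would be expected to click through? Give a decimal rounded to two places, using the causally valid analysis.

0.30

Variant M is higher inside every device type stratum but Variant A is higher in aggregate. Whether to stratify depends on how device type relates to the variant.
Stratifying would compare variants among sessions the variants themselves sorted into device type groups — a form of selection on an intermediate. The unconditioned pooled rates give the total causal effect.
So P(outcome | do(Variant A)) is just the pooled rate for Variant A: 144/480 = 0.300.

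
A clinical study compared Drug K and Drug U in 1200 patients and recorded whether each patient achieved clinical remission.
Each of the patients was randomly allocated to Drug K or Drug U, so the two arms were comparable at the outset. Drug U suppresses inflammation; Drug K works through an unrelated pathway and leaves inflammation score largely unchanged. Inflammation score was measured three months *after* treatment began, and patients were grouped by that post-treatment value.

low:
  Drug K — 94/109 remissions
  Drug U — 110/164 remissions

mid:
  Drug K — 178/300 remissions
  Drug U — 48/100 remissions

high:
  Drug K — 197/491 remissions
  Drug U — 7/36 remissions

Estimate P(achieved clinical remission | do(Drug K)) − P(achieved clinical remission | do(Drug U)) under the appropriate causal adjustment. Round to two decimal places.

-0.03

Inflammation score is recorded after the drug and is itself shifted by it — it sits on the causal path from drug to outcome. Conditioning on a mediator would strip out part of the effect we want; the pooled comparison gives the total causal effect.
The causal difference is the pooled difference: 0.521 − 0.550 = -0.029.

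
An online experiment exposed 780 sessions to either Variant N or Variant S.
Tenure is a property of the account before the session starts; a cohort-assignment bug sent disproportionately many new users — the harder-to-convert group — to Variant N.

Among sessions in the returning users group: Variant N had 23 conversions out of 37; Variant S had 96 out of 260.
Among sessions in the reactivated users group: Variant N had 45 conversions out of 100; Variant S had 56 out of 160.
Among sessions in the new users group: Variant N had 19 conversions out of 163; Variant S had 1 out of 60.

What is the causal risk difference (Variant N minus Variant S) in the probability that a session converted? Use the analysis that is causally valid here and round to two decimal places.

The user tenure-specific comparison favours Variant N throughout, but the pooled figures favour Variant S. The question is whether to condition on user tenure.
Nothing the variant does changes user tenure; the imbalance is an allocation artefact. With user tenure also predicting the outcome, the pooled figure is confounded, and the within-stratum comparison is the causal one.
Adjusting over the population distribution of user tenure: 0.381·(0.622−0.369) + 0.333·(0.450−0.350) + 0.286·(0.117−0.017) = +0.158.

+0.16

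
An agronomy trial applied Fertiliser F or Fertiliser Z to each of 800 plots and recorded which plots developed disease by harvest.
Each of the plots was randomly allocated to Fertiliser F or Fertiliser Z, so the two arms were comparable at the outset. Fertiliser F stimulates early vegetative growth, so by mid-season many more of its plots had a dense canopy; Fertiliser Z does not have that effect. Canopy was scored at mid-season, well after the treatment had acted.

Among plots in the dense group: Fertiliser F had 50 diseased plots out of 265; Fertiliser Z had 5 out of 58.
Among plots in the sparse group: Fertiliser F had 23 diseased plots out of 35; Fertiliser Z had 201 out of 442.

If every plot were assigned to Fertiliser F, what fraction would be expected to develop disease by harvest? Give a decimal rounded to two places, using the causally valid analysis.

0.24

The stratified and pooled comparisons disagree (Fertiliser Z wins within each mid-season canopy; Fertiliser F wins overall), so the answer turns on the causal role of mid-season canopy.
The distribution of mid-season canopy is itself part of what the fertiliser does — it is an intermediate outcome. Holding it fixed would remove that part of the effect; the total effect is the pooled difference.
So P(outcome | do(Fertiliser F)) is just the pooled rate for Fertiliser F: 73/300 = 0.243.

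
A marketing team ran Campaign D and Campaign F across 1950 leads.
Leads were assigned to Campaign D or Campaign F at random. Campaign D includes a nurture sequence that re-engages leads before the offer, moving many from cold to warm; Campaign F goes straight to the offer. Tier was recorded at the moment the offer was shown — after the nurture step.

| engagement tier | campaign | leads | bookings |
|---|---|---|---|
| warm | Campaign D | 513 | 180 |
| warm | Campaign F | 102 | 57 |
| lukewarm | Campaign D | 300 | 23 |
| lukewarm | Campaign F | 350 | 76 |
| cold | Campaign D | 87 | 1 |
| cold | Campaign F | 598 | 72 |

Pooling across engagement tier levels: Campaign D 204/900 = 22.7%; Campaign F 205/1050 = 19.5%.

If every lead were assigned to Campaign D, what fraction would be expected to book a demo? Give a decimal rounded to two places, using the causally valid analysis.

0.23

Stratifying would compare campaigns among leads the campaigns themselves sorted into engagement tier groups — a form of selection on an intermediate. The unconditioned pooled rates give the total causal effect.
So P(outcome | do(Campaign D)) is just the pooled rate for Campaign D: 204/900 = 0.227.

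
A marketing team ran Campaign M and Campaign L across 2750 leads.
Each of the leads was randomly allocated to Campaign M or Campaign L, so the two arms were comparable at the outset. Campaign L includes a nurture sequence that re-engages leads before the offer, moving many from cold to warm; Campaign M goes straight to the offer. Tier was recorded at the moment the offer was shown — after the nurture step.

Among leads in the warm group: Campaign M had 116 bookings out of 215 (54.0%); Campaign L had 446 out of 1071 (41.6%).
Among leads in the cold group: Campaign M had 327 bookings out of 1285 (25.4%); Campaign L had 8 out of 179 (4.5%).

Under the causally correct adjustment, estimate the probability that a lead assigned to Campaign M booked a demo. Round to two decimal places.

0.30

Campaign M is higher inside every engagement tier stratum but Campaign L is higher in aggregate. Whether to stratify depends on how engagement tier relates to the campaign.
Because the campaign influences engagement tier, engagement tier is a post-treatment mediator, not a confounder. Stratifying on it would bias the estimate; the causal effect is the crude pooled difference.
So P(outcome | do(Campaign M)) is just the pooled rate for Campaign M: 443/1500 = 0.295.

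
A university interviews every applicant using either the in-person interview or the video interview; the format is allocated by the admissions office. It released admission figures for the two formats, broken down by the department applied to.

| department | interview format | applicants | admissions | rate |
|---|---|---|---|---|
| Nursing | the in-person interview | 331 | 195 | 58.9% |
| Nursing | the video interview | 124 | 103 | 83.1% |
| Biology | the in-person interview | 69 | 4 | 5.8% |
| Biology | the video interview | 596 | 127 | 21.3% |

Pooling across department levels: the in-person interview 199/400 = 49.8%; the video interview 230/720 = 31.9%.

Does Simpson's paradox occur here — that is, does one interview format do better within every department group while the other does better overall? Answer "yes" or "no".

yes

Within each department level (Nursing 58.9% vs 83.1%; Biology 5.8% vs 21.3%), the video interview has the higher rate every time. Pooled: 49.8% vs 31.9% — the in-person interview has the higher rate overall. The two comparisons disagree.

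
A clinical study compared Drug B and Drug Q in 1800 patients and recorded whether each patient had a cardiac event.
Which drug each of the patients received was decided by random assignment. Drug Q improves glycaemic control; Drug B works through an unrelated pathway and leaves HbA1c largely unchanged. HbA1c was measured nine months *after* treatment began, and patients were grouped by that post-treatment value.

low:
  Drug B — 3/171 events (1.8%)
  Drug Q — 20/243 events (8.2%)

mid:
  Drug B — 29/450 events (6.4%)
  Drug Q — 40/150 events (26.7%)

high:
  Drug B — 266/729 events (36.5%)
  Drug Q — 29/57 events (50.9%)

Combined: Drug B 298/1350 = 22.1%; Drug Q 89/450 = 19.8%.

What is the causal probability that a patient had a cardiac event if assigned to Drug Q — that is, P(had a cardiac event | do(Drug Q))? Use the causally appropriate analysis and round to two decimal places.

The stratified and pooled comparisons disagree (Drug B wins within each HbA1c; Drug Q wins overall), so the answer turns on the causal role of HbA1c.
HbA1c is downstream of the drug. One should not condition on a consequence of treatment, so the overall rates are the right comparison.
So P(outcome | do(Drug Q)) is just the pooled rate for Drug Q: 89/450 = 0.198.

0.20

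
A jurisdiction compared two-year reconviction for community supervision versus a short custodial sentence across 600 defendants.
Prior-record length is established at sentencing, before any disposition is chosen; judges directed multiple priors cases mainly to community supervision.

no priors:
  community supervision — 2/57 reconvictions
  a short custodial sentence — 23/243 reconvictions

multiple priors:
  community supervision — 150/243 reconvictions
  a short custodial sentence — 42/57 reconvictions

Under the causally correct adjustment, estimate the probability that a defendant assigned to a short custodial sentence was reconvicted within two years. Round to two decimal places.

0.42

Prior-record length is set before the disposition has any effect — it is not caused by the disposition — and it independently drives the outcome. That makes it a confounder, so the causal comparison is within prior-record length levels.
Standardising a short custodial sentence to the population prior-record length mix: 0.500·23/243 + 0.500·42/57 = 0.416.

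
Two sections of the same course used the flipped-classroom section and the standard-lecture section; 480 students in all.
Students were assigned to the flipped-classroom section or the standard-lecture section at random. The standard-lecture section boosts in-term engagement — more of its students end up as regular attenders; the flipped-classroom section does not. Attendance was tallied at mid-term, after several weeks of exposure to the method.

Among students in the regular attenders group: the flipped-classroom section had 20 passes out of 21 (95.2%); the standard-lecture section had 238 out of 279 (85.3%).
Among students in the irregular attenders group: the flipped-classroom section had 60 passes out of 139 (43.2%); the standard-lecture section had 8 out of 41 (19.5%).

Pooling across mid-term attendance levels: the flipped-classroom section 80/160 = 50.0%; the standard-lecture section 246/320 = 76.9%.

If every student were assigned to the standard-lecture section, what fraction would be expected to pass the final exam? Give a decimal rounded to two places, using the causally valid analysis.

0.77

Mid-term attendance here is a post-treatment variable shaped by the teaching method; conditioning on it would introduce bias rather than remove it. The overall comparison is the causal one.
So P(outcome | do(the standard-lecture section)) is just the pooled rate for the standard-lecture section: 246/320 = 0.769.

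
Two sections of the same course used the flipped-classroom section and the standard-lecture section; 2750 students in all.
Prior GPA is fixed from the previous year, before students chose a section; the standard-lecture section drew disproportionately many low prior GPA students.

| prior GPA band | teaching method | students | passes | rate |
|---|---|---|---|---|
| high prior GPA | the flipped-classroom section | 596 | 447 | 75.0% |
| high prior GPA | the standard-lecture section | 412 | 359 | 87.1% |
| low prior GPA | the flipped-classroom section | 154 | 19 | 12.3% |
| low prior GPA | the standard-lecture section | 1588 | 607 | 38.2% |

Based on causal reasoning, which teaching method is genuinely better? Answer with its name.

the standard-lecture section

the standard-lecture section is higher inside every prior GPA band stratum but the flipped-classroom section is higher in aggregate. Whether to stratify depends on how prior GPA band relates to the teaching method.
Nothing the teaching method does changes prior GPA band; the imbalance is an allocation artefact. With prior GPA band also predicting the outcome, the pooled figure is confounded, and the within-stratum comparison is the causal one.
Within each level — high prior GPA: 75.0% vs 87.1%; low prior GPA: 12.3% vs 38.2% — the standard-lecture section is higher every time.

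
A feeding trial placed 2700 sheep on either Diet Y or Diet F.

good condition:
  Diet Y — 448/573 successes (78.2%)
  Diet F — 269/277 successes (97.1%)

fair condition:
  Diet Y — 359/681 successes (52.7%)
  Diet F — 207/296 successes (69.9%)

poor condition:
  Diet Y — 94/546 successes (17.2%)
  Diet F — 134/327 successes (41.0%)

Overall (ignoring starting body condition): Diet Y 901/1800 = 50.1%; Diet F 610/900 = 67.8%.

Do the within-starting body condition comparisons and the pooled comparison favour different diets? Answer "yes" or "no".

Within each starting body condition level (good condition 78.2% vs 97.1%; fair condition 52.7% vs 69.9%; poor condition 17.2% vs 41.0%), Diet F has the higher rate every time. Pooled: 50.1% vs 67.8% — Diet F has the higher rate overall. They agree.

no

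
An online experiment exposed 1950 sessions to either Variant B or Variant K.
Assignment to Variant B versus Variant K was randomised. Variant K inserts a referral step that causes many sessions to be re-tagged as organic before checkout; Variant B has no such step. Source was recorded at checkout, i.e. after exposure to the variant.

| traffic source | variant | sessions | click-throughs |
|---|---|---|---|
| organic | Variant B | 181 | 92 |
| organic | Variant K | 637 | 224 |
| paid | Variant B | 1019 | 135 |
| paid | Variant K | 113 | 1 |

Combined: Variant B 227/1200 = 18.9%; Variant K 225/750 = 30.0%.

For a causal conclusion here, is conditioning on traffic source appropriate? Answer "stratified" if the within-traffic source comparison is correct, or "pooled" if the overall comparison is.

Within every traffic source level Variant B has the higher rate, yet pooled Variant K does — Simpson's reversal.
Stratifying would compare variants among sessions the variants themselves sorted into traffic source groups — a form of selection on an intermediate. The unconditioned pooled rates give the total causal effect.
Pooled: Variant B 18.9% vs Variant K 30.0%; Variant K is higher overall.

pooled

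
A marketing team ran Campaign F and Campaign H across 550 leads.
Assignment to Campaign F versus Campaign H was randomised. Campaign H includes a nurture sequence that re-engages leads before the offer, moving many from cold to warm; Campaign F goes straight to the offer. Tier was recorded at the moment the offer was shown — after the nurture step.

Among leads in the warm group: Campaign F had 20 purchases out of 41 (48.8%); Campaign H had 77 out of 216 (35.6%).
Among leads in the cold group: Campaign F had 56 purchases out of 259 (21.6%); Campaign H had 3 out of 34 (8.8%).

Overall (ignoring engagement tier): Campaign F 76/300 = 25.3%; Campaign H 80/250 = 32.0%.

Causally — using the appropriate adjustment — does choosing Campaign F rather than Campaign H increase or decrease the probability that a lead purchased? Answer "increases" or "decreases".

Engagement tier is downstream of the campaign. One should not condition on a consequence of treatment, so the overall rates are the right comparison.
Pooled: Campaign F 25.3% vs Campaign H 32.0%; Campaign H is higher overall.

decreases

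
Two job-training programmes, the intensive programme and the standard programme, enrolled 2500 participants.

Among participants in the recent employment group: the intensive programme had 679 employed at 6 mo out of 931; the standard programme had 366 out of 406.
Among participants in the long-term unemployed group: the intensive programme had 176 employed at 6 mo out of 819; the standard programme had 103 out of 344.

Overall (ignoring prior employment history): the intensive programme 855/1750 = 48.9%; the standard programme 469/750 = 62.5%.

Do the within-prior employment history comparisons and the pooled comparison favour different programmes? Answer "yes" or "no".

no

Within each prior employment history level (recent employment 72.9% vs 90.1%; long-term unemployed 21.5% vs 29.9%), the standard programme has the higher rate every time. Pooled: 48.9% vs 62.5% — the standard programme has the higher rate overall. They agree.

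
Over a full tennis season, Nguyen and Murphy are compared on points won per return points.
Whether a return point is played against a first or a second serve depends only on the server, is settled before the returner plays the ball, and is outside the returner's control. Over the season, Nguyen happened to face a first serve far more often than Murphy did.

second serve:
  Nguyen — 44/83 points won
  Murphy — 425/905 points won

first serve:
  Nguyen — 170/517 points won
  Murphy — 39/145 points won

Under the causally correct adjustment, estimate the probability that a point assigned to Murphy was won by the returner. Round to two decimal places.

The serve type-specific comparison favours Nguyen throughout, but the pooled figures favour Murphy. The question is whether to condition on serve type.
Here serve type is a common cause — it drives both which player a case falls under and the outcome. The crude comparison mixes populations; the stratum-specific rates are the causally relevant ones.
Standardising Murphy to the population serve type mix: 0.599·425/905 + 0.401·39/145 = 0.389.

0.39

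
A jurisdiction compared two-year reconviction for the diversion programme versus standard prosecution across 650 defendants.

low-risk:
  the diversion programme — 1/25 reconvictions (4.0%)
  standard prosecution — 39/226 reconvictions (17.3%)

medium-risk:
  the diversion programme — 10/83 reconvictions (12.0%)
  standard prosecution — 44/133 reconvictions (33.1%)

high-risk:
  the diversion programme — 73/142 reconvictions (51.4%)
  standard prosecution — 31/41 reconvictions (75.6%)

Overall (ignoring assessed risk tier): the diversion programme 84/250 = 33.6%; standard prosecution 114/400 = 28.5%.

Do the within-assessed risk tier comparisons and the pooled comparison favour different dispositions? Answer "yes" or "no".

Within each assessed risk tier level (low-risk 4.0% vs 17.3%; medium-risk 12.0% vs 33.1%; high-risk 51.4% vs 75.6%), the diversion programme has the lower rate every time. Pooled: 33.6% vs 28.5% — standard prosecution has the lower rate overall. The two comparisons disagree.

yes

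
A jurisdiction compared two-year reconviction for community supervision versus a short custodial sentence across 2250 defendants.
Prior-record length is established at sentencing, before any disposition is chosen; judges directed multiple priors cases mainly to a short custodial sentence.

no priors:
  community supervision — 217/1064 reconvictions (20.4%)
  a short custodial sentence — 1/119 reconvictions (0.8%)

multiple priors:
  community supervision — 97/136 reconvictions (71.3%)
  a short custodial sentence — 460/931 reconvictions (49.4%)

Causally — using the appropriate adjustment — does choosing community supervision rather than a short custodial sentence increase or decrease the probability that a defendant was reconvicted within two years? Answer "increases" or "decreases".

increases

Since prior-record length is a pre-existing factor (not a product of the disposition) and it affects the outcome on its own, it is a confounder. The stratified rates, not the pooled rate, identify the causal effect.
Within each level — no priors: 20.4% vs 0.8%; multiple priors: 71.3% vs 49.4% — a short custodial sentence is lower every time.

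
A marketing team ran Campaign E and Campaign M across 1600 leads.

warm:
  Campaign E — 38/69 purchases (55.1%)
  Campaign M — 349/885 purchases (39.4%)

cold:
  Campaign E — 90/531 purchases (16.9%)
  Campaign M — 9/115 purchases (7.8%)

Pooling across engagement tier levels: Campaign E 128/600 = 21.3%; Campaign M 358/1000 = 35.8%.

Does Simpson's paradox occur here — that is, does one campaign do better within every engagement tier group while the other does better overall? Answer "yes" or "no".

yes

Within each engagement tier level (warm 55.1% vs 39.4%; cold 16.9% vs 7.8%), Campaign E has the higher rate every time. Pooled: 21.3% vs 35.8% — Campaign M has the higher rate overall. The two comparisons disagree.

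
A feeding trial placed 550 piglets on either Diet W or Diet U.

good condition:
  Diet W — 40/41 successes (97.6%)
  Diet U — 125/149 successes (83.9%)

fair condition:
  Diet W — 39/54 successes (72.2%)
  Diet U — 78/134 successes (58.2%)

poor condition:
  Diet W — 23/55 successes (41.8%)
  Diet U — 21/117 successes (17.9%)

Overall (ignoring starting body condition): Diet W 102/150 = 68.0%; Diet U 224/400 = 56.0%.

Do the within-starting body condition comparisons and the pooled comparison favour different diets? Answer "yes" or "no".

Within each starting body condition level (good condition 97.6% vs 83.9%; fair condition 72.2% vs 58.2%; poor condition 41.8% vs 17.9%), Diet W has the higher rate every time. Pooled: 68.0% vs 56.0% — Diet W has the higher rate overall. They agree.

no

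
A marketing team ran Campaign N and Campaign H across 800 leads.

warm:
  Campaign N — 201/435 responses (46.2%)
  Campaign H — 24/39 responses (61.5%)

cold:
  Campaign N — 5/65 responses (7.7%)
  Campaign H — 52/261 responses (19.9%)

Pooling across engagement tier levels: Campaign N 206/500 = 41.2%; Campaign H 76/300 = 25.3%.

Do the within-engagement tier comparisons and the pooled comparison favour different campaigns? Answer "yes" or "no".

yes

Within each engagement tier level (warm 46.2% vs 61.5%; cold 7.7% vs 19.9%), Campaign H has the higher rate every time. Pooled: 41.2% vs 25.3% — Campaign N has the higher rate overall. The two comparisons disagree.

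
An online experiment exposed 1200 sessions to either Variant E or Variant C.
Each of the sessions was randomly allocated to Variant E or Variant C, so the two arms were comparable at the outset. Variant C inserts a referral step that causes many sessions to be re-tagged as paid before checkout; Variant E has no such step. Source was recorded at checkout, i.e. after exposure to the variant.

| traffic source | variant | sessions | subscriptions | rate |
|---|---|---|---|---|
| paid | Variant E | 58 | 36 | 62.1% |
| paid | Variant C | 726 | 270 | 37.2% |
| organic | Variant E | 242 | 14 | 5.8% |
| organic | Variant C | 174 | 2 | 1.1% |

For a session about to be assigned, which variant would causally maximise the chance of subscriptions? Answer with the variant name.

Traffic source is recorded after the variant and is itself shifted by it — it sits on the causal path from variant to outcome. Conditioning on a mediator would strip out part of the effect we want; the pooled comparison gives the total causal effect.
Pooled: Variant E 16.7% vs Variant C 30.2%; Variant C is higher overall.

Variant C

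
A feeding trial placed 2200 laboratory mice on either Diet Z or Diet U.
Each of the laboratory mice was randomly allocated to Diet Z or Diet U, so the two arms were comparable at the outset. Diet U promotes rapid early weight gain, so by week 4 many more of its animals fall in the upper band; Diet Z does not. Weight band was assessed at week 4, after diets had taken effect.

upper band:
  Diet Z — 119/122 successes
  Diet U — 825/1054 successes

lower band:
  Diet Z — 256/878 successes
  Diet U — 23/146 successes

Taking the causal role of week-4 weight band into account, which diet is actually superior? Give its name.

Stratifying would compare diets among laboratory mice the diets themselves sorted into week-4 weight band groups — a form of selection on an intermediate. The unconditioned pooled rates give the total causal effect.
Pooled: Diet Z 37.5% vs Diet U 70.7%; Diet U is higher overall.

Diet U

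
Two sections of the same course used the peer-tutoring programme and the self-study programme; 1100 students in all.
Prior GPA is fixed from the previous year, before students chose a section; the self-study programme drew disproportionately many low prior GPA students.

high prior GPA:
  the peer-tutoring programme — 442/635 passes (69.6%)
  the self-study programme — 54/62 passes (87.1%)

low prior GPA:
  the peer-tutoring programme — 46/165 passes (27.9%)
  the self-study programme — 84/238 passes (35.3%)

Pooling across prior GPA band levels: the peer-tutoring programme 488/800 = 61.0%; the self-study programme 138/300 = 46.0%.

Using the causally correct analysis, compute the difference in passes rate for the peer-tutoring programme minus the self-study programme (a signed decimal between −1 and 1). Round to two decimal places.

Prior GPA band satisfies the back-door criterion: it is not a descendant of the teaching method, and it blocks the spurious path from teaching method to outcome. Adjusting for it (i.e., using the within-prior GPA band rates) gives the causal effect.
Adjusting over the population distribution of prior GPA band: 0.634·(0.696−0.871) + 0.366·(0.279−0.353) = -0.138.

-0.14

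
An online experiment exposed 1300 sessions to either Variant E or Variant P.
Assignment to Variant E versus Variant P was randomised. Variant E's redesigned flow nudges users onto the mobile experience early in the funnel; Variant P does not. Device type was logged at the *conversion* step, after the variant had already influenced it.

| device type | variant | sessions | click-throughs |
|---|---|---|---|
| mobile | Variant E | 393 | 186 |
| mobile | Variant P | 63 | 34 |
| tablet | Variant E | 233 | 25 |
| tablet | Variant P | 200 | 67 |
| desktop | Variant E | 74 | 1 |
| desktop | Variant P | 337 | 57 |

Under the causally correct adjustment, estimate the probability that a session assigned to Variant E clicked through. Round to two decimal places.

0.30

Within every device type level Variant P has the higher rate, yet pooled Variant E does — Simpson's reversal.
Device type is recorded after the variant and is itself shifted by it — it sits on the causal path from variant to outcome. Conditioning on a mediator would strip out part of the effect we want; the pooled comparison gives the total causal effect.
So P(outcome | do(Variant E)) is just the pooled rate for Variant E: 212/700 = 0.303.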